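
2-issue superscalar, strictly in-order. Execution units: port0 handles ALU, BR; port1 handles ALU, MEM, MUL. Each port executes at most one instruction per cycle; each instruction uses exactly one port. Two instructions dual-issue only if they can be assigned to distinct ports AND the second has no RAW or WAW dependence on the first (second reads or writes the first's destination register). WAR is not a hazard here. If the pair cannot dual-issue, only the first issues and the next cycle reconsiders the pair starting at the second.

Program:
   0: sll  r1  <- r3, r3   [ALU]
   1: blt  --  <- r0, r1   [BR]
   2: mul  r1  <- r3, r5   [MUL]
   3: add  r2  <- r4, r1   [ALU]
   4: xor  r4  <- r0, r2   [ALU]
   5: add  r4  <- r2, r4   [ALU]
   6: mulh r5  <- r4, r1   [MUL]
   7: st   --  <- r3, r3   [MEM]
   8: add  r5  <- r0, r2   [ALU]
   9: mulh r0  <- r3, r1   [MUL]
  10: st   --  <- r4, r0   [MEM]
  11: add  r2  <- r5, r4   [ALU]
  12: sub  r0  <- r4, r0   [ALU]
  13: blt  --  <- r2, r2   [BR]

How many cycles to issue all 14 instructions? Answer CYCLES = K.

CYCLES = 10

0. sll.ALU @i0  | RAW r1
1. blt.BR/mul.MUL @i1&i2  | dual
2. add.ALU @i3  | RAW r2
3. xor.ALU @i4  | RAW+WAW r4
4. add.ALU @i5  | RAW r4
5. mulh.MUL @i6  | no-port MUL/MEM
6. st.MEM/add.ALU @i7&i8  | dual
7. mulh.MUL @i9  | no-port MUL/MEM
8. st.MEM/add.ALU @i10&i11  | dual
9. sub.ALU/blt.BR @i12&i13  | dual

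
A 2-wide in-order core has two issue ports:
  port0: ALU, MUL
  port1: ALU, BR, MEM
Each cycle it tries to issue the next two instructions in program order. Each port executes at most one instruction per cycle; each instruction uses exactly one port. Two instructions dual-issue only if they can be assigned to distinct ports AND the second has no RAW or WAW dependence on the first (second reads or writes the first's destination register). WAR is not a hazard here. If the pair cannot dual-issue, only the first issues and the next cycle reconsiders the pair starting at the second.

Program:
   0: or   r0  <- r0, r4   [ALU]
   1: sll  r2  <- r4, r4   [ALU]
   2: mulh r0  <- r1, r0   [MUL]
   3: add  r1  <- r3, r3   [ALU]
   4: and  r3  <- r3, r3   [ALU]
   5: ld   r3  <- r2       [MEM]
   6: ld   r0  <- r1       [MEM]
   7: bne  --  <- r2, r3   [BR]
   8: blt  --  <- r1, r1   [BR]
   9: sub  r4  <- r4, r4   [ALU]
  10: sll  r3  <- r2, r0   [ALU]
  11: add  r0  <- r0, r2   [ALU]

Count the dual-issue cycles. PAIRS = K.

PAIRS = 4

#0 head=0: or;sll i0&i1 dual
#1 head=2: mulh;add i2&i3 dual
#2 head=4: and i4 WAW r3
#3 head=5: ld i5 no-port MEM/MEM
#4 head=6: ld i6 no-port MEM/BR
#5 head=7: bne i7 no-port BR/BR
#6 head=8: blt;sub i8&i9 dual
#7 head=10: sll;add i10&i11 dual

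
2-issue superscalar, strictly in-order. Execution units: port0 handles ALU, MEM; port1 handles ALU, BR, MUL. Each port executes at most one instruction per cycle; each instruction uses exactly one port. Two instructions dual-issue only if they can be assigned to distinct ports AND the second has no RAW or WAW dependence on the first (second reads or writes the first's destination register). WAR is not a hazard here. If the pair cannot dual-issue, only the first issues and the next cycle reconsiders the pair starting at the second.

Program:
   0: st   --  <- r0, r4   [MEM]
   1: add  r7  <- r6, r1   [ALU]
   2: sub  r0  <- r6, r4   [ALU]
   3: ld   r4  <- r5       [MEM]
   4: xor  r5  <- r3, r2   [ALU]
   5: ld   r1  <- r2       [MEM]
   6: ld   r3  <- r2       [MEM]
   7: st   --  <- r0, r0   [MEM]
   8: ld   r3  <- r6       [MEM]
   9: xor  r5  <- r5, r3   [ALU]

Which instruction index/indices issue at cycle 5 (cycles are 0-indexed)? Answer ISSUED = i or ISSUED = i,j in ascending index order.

c0: i0/i1 st.MEM/add.ALU  2-wide
c1: i2/i3 sub.ALU/ld.MEM  2-wide
c2: i4/i5 xor.ALU/ld.MEM  2-wide
c3: i6 ld.MEM  no-port MEM/MEM
c4: i7 st.MEM  no-port MEM/MEM
c5: i8 ld.MEM  RAW r3
c6: i9 xor.ALU  tail

ISSUED = 8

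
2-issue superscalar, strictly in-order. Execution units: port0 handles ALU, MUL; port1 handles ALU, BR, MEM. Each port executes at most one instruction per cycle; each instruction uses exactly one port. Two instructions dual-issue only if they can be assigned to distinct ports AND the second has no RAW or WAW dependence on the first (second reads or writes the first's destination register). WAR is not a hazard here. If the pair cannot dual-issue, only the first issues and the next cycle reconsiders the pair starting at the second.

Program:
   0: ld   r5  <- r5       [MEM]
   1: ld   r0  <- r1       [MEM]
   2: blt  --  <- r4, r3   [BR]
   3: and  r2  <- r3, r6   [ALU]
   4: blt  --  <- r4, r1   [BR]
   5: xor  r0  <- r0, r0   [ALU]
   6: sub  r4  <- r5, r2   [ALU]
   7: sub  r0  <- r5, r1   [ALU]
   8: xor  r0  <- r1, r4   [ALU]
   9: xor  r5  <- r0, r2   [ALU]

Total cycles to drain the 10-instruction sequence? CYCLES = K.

0. ld @i0  | no-port MEM/MEM
1. ld @i1  | no-port MEM/BR
2. blt/and @i2+i3  | dual
3. blt/xor @i4+i5  | dual
4. sub/sub @i6+i7  | dual
5. xor @i8  | RAW r0
6. xor @i9  | tail

CYCLES = 7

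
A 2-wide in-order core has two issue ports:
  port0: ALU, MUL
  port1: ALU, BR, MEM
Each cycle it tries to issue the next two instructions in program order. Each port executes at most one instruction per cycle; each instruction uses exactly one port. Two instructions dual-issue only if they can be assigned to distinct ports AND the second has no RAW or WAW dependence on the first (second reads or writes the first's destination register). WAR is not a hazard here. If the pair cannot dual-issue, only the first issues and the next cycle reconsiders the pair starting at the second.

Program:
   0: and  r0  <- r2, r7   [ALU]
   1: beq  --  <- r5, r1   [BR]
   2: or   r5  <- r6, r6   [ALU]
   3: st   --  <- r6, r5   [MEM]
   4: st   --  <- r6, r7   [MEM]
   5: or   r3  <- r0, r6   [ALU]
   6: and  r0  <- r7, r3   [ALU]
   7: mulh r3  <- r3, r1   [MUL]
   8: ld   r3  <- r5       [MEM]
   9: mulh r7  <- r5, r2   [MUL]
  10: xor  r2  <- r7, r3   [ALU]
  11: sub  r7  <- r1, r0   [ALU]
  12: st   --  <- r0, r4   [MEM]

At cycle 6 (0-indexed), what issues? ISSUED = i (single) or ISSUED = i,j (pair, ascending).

c0: i0/i1 and beq  2-wide
c1: i2 or  RAW r5
c2: i3 st  no-port MEM/MEM
c3: i4/i5 st or  2-wide
c4: i6/i7 and mulh  2-wide
c5: i8/i9 ld mulh  2-wide
c6: i10/i11 xor sub  2-wide
c7: i12 st  tail

ISSUED = 10,11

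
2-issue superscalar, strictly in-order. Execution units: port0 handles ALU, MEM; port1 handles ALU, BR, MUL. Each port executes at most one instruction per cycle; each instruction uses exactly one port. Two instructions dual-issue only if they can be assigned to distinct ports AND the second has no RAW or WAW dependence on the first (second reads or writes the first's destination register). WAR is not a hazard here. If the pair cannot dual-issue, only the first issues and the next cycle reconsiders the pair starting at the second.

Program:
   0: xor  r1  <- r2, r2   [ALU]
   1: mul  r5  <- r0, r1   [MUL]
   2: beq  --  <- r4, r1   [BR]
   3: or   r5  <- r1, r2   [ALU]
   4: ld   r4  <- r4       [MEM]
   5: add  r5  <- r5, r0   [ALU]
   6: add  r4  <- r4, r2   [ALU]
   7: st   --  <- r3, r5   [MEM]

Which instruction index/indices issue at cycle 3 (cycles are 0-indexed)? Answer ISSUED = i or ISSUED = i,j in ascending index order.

ISSUED = 4,5

[0] i0  xor.ALU  -- RAW r1
[1] i1  mul.MUL  -- no-port MUL/BR
[2] i2+i3  beq.BR or.ALU  -- dual
[3] i4+i5  ld.MEM add.ALU  -- dual
[4] i6+i7  add.ALU st.MEM  -- dual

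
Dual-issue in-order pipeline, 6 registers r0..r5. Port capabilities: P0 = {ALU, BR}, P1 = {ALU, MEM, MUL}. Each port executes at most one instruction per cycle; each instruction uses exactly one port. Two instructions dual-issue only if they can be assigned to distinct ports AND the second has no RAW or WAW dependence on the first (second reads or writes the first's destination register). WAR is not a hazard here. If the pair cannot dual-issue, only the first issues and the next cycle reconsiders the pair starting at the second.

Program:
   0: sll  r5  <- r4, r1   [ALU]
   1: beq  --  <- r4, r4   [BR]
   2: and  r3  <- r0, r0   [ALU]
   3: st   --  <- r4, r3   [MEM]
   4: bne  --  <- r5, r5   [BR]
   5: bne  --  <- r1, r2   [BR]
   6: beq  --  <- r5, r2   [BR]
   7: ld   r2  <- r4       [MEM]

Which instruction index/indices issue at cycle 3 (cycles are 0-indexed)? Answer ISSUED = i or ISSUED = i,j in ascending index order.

ISSUED = 5

c0: i0&i1 sll.ALU;beq.BR  pair
c1: i2 and.ALU  RAW r3
c2: i3&i4 st.MEM;bne.BR  pair
c3: i5 bne.BR  no-port BR/BR
c4: i6&i7 beq.BR;ld.MEM  pair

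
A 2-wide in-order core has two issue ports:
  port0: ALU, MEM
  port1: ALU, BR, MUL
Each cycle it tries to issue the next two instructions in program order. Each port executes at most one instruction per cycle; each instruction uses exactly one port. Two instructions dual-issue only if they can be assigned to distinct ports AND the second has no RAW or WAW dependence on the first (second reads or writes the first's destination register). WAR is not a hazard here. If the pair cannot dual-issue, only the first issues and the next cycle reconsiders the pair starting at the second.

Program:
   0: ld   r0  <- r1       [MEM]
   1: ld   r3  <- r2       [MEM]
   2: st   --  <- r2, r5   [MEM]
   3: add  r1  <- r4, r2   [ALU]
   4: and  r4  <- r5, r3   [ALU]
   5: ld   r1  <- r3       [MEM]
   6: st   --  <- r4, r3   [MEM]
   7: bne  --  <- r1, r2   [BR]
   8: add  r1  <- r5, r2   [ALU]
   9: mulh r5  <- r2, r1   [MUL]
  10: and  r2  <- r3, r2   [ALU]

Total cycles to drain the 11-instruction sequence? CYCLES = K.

[0] i0  ld  -- no-port MEM/MEM
[1] i1  ld  -- no-port MEM/MEM
[2] i2,i3  st+add  -- 2-wide
[3] i4,i5  and+ld  -- 2-wide
[4] i6,i7  st+bne  -- 2-wide
[5] i8  add  -- RAW r1
[6] i9,i10  mulh+and  -- 2-wide

CYCLES = 7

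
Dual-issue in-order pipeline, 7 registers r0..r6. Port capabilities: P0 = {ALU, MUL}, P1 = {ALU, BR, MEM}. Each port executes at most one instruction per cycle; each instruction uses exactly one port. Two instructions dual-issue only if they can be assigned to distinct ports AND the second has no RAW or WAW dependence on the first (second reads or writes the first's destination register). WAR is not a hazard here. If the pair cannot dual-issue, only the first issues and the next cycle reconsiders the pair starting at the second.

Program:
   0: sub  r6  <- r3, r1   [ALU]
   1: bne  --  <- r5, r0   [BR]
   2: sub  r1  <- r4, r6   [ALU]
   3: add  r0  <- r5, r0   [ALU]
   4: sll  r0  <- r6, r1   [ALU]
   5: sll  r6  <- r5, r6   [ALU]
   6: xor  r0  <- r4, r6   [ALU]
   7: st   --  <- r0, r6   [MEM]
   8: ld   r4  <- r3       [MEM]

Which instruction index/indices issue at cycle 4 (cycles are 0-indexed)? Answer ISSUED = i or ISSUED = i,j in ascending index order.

ISSUED = 7

  cy0 -> i0,i1 (sub/bne) dual
  cy1 -> i2,i3 (sub/add) dual
  cy2 -> i4,i5 (sll/sll) dual
  cy3 -> i6 (xor) RAW r0
  cy4 -> i7 (st) no-port MEM/MEM
  cy5 -> i8 (ld) tail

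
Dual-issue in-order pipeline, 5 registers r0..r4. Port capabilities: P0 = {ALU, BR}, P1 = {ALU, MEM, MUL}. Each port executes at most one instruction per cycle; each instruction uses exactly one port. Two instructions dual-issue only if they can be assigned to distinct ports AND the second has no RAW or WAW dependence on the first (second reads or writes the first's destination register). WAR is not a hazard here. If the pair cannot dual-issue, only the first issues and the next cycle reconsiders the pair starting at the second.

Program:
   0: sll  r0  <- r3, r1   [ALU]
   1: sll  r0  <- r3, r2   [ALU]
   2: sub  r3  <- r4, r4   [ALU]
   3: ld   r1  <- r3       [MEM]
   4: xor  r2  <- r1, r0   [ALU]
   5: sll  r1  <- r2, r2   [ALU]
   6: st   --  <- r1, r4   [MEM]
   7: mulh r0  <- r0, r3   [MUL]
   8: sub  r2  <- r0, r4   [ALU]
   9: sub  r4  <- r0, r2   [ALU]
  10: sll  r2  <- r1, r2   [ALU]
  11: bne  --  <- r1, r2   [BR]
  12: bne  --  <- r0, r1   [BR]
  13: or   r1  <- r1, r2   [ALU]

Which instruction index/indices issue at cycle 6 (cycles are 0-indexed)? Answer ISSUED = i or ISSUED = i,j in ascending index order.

0. sll @i0  | WAW r0
1. sll+sub @i1,i2  | dual
2. ld @i3  | RAW r1
3. xor @i4  | RAW r2
4. sll @i5  | RAW r1
5. st @i6  | no-port MEM/MUL
6. mulh @i7  | RAW r0
7. sub @i8  | RAW r2
8. sub+sll @i9,i10  | dual
9. bne @i11  | no-port BR/BR
10. bne+or @i12,i13  | dual

ISSUED = 7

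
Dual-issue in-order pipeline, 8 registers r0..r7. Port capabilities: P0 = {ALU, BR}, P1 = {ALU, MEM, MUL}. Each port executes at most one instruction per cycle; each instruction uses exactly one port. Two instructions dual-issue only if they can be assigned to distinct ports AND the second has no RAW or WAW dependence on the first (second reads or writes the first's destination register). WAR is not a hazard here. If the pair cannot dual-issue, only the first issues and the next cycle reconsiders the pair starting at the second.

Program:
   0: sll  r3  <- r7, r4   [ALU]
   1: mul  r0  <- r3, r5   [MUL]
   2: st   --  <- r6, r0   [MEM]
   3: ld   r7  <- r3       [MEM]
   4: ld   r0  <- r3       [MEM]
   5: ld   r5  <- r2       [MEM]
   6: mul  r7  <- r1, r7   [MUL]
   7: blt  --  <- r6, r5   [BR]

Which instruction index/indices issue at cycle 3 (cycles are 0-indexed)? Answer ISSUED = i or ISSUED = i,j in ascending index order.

0. sll.ALU @i0  | RAW r3
1. mul.MUL @i1  | no-port MUL/MEM
2. st.MEM @i2  | no-port MEM/MEM
3. ld.MEM @i3  | no-port MEM/MEM
4. ld.MEM @i4  | no-port MEM/MEM
5. ld.MEM @i5  | no-port MEM/MUL
6. mul.MUL blt.BR @i6&i7  | 2-wide

ISSUED = 3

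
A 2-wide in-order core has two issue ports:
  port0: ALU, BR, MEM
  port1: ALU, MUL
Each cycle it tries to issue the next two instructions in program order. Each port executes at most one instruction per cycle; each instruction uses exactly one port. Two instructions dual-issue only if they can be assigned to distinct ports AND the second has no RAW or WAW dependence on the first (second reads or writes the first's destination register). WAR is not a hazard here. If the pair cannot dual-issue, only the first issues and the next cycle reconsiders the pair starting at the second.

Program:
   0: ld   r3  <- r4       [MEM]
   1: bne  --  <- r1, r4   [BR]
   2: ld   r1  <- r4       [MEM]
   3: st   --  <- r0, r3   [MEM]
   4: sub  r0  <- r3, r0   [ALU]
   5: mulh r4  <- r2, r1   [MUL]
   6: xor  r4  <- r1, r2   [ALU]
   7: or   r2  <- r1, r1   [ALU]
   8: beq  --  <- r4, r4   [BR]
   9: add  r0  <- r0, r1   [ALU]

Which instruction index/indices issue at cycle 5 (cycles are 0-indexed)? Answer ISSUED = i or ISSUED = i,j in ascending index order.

ISSUED = 6,7

  cy0 -> i0 (ld.MEM) no-port MEM/BR
  cy1 -> i1 (bne.BR) no-port BR/MEM
  cy2 -> i2 (ld.MEM) no-port MEM/MEM
  cy3 -> i3,i4 (st.MEM+sub.ALU) pair
  cy4 -> i5 (mulh.MUL) WAW r4
  cy5 -> i6,i7 (xor.ALU+or.ALU) pair
  cy6 -> i8,i9 (beq.BR+add.ALU) pair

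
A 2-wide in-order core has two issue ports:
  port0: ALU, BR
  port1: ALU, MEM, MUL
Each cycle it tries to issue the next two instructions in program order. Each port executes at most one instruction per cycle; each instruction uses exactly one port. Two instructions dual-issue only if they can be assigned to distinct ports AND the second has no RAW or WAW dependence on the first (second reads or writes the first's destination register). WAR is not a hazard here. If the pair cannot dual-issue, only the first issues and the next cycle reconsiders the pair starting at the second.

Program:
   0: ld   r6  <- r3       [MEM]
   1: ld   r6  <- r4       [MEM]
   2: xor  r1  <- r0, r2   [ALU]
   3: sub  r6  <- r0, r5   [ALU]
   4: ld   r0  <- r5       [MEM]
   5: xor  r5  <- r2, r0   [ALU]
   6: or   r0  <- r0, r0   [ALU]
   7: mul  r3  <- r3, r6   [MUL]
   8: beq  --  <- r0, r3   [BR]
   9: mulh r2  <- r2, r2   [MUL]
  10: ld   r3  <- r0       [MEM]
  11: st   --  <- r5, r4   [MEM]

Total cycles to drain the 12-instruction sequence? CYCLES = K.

0. ld @i0  | no-port MEM/MEM
1. ld;xor @i1,i2  | pair
2. sub;ld @i3,i4  | pair
3. xor;or @i5,i6  | pair
4. mul @i7  | RAW r3
5. beq;mulh @i8,i9  | pair
6. ld @i10  | no-port MEM/MEM
7. st @i11  | tail

CYCLES = 8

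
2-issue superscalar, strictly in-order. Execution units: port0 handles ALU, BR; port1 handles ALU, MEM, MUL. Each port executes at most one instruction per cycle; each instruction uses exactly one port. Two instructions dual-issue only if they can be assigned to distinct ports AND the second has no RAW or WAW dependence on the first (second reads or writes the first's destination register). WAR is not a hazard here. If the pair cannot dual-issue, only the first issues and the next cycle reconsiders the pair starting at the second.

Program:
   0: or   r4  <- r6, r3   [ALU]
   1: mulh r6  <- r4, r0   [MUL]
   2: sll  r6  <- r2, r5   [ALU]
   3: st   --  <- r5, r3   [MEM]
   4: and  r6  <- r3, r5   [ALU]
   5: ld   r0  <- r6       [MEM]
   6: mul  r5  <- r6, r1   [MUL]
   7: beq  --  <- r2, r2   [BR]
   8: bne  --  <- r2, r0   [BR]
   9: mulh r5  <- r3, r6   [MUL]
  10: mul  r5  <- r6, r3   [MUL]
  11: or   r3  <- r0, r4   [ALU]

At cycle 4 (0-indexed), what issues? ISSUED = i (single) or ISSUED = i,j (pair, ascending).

t=0 i0:or.ALU ; RAW r4
t=1 i1:mulh.MUL ; WAW r6
t=2 i2&i3:sll.ALU+st.MEM ; dual
t=3 i4:and.ALU ; RAW r6
t=4 i5:ld.MEM ; no-port MEM/MUL
t=5 i6&i7:mul.MUL+beq.BR ; dual
t=6 i8&i9:bne.BR+mulh.MUL ; dual
t=7 i10&i11:mul.MUL+or.ALU ; dual

ISSUED = 5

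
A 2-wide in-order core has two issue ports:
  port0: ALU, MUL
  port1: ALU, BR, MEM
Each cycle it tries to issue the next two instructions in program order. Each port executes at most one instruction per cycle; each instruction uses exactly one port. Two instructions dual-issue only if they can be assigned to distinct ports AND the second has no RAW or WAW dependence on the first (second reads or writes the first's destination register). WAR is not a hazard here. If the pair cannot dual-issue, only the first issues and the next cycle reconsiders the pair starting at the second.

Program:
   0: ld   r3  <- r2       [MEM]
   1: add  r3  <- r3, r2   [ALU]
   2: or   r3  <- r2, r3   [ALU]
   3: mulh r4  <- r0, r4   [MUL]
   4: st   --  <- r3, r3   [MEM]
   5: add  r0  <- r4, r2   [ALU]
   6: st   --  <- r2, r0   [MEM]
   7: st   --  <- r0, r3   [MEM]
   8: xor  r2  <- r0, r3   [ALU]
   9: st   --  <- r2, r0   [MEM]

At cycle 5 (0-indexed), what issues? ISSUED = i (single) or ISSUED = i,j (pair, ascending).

[0] i0  ld.MEM  -- RAW+WAW r3
[1] i1  add.ALU  -- RAW+WAW r3
[2] i2&i3  or.ALU mulh.MUL  -- 2-wide
[3] i4&i5  st.MEM add.ALU  -- 2-wide
[4] i6  st.MEM  -- no-port MEM/MEM
[5] i7&i8  st.MEM xor.ALU  -- 2-wide
[6] i9  st.MEM  -- tail

ISSUED = 7,8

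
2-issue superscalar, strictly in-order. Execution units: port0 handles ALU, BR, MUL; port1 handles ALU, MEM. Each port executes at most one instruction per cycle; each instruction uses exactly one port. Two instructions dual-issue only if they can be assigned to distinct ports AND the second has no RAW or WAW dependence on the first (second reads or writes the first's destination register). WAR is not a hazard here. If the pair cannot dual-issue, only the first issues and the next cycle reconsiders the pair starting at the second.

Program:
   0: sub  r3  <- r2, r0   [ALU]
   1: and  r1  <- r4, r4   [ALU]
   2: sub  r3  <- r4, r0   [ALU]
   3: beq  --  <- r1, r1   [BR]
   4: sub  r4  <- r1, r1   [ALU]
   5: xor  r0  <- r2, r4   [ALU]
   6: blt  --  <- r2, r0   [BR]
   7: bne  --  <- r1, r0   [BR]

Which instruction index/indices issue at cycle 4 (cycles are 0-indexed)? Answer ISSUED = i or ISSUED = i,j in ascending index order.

  cy0 -> i0&i1 (sub/and) dual
  cy1 -> i2&i3 (sub/beq) dual
  cy2 -> i4 (sub) RAW r4
  cy3 -> i5 (xor) RAW r0
  cy4 -> i6 (blt) no-port BR/BR
  cy5 -> i7 (bne) tail

ISSUED = 6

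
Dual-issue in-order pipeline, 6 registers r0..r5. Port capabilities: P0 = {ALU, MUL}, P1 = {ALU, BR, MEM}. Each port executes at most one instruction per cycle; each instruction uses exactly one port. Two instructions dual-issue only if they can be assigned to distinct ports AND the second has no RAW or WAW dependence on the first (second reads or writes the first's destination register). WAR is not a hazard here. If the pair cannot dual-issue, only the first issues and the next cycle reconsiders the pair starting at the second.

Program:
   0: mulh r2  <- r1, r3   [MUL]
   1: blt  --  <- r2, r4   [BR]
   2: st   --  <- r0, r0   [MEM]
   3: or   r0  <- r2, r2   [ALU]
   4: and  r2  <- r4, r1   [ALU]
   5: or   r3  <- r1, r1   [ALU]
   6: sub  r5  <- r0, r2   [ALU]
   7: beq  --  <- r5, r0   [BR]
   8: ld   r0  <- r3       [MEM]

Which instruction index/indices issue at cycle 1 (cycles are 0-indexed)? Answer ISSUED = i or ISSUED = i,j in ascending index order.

ISSUED = 1

#0 head=0: mulh.MUL i0 RAW r2
#1 head=1: blt.BR i1 no-port BR/MEM
#2 head=2: st.MEM+or.ALU i2&i3 dual
#3 head=4: and.ALU+or.ALU i4&i5 dual
#4 head=6: sub.ALU i6 RAW r5
#5 head=7: beq.BR i7 no-port BR/MEM
#6 head=8: ld.MEM i8 tail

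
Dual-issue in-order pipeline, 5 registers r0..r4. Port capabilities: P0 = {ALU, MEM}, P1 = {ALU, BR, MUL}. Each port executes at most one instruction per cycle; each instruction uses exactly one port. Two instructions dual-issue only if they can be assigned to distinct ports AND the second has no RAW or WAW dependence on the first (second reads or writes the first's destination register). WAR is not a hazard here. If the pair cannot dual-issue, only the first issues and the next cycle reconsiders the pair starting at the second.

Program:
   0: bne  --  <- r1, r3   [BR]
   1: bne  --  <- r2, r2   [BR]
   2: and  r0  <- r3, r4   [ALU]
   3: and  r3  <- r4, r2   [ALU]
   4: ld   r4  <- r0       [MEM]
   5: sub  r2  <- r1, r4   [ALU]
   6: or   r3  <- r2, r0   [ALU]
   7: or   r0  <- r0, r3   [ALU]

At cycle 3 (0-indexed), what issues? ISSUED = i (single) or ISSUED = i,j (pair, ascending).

#0 head=0: bne i0 no-port BR/BR
#1 head=1: bne and i1/i2 pair
#2 head=3: and ld i3/i4 pair
#3 head=5: sub i5 RAW r2
#4 head=6: or i6 RAW r3
#5 head=7: or i7 tail

ISSUED = 5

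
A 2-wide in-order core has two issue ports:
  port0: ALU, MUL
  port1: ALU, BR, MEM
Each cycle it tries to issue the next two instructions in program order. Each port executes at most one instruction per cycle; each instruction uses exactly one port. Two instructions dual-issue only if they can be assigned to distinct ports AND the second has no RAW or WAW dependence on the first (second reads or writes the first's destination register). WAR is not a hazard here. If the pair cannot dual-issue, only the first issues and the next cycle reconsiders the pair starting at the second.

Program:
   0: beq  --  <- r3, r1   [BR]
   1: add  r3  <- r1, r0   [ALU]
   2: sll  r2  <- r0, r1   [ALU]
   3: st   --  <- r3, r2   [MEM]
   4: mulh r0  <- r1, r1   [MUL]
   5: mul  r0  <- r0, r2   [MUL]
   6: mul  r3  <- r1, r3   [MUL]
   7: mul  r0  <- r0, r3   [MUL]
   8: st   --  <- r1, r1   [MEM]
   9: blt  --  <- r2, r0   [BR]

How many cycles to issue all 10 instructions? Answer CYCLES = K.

CYCLES = 7

  cy0 -> i0+i1 (beq.BR;add.ALU) dual
  cy1 -> i2 (sll.ALU) RAW r2
  cy2 -> i3+i4 (st.MEM;mulh.MUL) dual
  cy3 -> i5 (mul.MUL) no-port MUL/MUL
  cy4 -> i6 (mul.MUL) no-port MUL/MUL
  cy5 -> i7+i8 (mul.MUL;st.MEM) dual
  cy6 -> i9 (blt.BR) tail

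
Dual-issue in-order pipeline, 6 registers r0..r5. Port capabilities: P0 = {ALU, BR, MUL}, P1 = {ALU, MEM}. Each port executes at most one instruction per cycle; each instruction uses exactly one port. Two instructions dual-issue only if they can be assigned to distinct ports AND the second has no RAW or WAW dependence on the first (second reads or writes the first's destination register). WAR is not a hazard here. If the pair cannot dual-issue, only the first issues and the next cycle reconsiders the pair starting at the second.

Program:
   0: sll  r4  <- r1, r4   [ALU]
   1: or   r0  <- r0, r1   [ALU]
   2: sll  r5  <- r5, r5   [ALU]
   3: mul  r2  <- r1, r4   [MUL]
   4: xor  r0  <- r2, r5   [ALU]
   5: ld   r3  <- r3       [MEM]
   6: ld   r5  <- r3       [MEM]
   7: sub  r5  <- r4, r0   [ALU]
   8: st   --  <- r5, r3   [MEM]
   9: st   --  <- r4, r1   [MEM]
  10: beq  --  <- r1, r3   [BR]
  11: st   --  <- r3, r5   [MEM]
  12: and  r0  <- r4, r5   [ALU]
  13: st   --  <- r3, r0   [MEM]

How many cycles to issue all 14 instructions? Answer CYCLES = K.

CYCLES = 9

  cy0 -> i0/i1 (sll.ALU+or.ALU) 2-wide
  cy1 -> i2/i3 (sll.ALU+mul.MUL) 2-wide
  cy2 -> i4/i5 (xor.ALU+ld.MEM) 2-wide
  cy3 -> i6 (ld.MEM) WAW r5
  cy4 -> i7 (sub.ALU) RAW r5
  cy5 -> i8 (st.MEM) no-port MEM/MEM
  cy6 -> i9/i10 (st.MEM+beq.BR) 2-wide
  cy7 -> i11/i12 (st.MEM+and.ALU) 2-wide
  cy8 -> i13 (st.MEM) tail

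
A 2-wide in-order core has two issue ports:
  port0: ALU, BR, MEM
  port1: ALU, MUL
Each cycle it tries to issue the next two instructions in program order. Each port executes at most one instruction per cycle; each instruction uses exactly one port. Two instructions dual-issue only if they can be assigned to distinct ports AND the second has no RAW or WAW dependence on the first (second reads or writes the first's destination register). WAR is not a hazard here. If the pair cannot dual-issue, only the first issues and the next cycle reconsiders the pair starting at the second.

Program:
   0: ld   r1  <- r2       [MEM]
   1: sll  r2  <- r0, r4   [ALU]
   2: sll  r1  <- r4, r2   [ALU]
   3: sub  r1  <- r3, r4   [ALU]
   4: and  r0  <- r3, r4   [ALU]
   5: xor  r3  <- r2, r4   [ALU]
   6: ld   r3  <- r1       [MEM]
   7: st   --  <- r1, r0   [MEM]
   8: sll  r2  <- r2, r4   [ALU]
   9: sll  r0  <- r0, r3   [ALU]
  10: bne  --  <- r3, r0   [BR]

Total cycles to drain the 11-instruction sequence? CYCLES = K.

#0 head=0: ld.MEM/sll.ALU i0&i1 2-wide
#1 head=2: sll.ALU i2 WAW r1
#2 head=3: sub.ALU/and.ALU i3&i4 2-wide
#3 head=5: xor.ALU i5 WAW r3
#4 head=6: ld.MEM i6 no-port MEM/MEM
#5 head=7: st.MEM/sll.ALU i7&i8 2-wide
#6 head=9: sll.ALU i9 RAW r0
#7 head=10: bne.BR i10 tail

CYCLES = 8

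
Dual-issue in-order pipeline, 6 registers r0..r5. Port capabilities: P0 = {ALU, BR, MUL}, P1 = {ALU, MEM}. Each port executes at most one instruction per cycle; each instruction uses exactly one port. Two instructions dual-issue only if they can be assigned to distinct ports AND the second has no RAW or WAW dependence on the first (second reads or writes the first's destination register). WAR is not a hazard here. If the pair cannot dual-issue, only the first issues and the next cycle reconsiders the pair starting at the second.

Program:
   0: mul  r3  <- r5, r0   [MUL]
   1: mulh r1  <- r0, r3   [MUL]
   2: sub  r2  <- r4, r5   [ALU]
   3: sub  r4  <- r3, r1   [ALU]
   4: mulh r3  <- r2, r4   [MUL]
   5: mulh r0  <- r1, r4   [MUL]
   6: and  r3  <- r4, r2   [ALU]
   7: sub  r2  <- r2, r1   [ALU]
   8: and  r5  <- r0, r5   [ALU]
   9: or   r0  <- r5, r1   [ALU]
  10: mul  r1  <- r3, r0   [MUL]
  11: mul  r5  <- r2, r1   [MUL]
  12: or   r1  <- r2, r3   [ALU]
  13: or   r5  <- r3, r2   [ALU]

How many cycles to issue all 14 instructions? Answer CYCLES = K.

  cy0 -> i0 (mul) no-port MUL/MUL
  cy1 -> i1,i2 (mulh/sub) dual
  cy2 -> i3 (sub) RAW r4
  cy3 -> i4 (mulh) no-port MUL/MUL
  cy4 -> i5,i6 (mulh/and) dual
  cy5 -> i7,i8 (sub/and) dual
  cy6 -> i9 (or) RAW r0
  cy7 -> i10 (mul) no-port MUL/MUL
  cy8 -> i11,i12 (mul/or) dual
  cy9 -> i13 (or) tail

CYCLES = 10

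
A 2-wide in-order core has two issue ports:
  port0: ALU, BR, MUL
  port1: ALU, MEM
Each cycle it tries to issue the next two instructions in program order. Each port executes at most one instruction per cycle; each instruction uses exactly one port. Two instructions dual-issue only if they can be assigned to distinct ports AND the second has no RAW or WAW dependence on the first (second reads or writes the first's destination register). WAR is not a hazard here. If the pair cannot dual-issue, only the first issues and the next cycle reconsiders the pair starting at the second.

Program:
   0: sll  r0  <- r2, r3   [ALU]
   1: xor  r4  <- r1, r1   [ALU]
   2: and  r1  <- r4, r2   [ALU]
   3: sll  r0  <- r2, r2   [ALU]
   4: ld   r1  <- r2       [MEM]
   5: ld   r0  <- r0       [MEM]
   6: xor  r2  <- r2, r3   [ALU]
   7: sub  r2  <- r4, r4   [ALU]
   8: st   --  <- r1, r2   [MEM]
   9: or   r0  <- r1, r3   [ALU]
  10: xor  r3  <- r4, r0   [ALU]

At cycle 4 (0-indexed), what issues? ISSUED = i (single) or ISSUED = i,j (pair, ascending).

ISSUED = 7

#0 head=0: sll.ALU/xor.ALU i0+i1 2-wide
#1 head=2: and.ALU/sll.ALU i2+i3 2-wide
#2 head=4: ld.MEM i4 no-port MEM/MEM
#3 head=5: ld.MEM/xor.ALU i5+i6 2-wide
#4 head=7: sub.ALU i7 RAW r2
#5 head=8: st.MEM/or.ALU i8+i9 2-wide
#6 head=10: xor.ALU i10 tail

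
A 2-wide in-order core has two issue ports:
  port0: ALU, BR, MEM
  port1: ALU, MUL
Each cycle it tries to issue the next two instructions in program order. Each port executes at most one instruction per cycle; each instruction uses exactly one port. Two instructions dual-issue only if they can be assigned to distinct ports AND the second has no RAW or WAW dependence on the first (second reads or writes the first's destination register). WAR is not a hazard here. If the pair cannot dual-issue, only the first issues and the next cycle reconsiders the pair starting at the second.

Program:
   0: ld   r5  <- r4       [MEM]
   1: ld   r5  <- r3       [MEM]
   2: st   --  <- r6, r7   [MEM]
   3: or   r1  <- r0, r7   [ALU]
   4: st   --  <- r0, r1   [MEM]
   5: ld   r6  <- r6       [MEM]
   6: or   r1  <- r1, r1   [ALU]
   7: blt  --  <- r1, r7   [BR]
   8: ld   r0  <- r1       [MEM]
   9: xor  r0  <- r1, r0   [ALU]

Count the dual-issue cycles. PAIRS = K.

#0 head=0: ld.MEM i0 no-port MEM/MEM
#1 head=1: ld.MEM i1 no-port MEM/MEM
#2 head=2: st.MEM or.ALU i2&i3 pair
#3 head=4: st.MEM i4 no-port MEM/MEM
#4 head=5: ld.MEM or.ALU i5&i6 pair
#5 head=7: blt.BR i7 no-port BR/MEM
#6 head=8: ld.MEM i8 RAW+WAW r0
#7 head=9: xor.ALU i9 tail

PAIRS = 2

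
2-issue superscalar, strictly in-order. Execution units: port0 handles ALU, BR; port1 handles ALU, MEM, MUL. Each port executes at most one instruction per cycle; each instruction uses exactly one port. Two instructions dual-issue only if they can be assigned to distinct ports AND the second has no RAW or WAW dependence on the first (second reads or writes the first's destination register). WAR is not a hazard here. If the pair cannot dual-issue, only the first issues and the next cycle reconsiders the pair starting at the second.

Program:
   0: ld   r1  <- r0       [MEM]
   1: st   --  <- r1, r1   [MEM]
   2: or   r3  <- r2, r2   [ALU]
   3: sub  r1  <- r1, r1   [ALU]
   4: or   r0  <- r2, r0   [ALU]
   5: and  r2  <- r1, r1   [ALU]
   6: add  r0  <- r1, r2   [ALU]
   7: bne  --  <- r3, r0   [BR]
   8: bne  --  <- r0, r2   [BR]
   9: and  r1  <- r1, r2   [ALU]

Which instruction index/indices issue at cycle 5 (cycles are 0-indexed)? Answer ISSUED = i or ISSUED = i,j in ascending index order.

ISSUED = 7

c0: i0 ld.MEM  no-port MEM/MEM
c1: i1&i2 st.MEM+or.ALU  2-wide
c2: i3&i4 sub.ALU+or.ALU  2-wide
c3: i5 and.ALU  RAW r2
c4: i6 add.ALU  RAW r0
c5: i7 bne.BR  no-port BR/BR
c6: i8&i9 bne.BR+and.ALU  2-wide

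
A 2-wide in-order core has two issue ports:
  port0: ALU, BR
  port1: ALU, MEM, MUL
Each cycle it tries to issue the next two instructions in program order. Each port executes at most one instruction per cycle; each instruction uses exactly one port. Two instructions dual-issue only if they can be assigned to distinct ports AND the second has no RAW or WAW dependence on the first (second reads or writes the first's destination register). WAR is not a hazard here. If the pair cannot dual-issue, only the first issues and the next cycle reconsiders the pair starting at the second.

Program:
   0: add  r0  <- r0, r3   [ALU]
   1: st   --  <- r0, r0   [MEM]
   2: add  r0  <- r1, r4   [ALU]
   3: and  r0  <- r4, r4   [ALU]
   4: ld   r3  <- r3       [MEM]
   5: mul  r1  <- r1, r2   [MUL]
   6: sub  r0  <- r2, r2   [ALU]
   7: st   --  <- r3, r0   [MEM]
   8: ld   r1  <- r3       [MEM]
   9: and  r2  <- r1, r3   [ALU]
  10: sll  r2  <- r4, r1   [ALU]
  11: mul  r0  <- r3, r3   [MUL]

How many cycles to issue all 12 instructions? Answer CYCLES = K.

  cy0 -> i0 (add) RAW r0
  cy1 -> i1/i2 (st+add) dual
  cy2 -> i3/i4 (and+ld) dual
  cy3 -> i5/i6 (mul+sub) dual
  cy4 -> i7 (st) no-port MEM/MEM
  cy5 -> i8 (ld) RAW r1
  cy6 -> i9 (and) WAW r2
  cy7 -> i10/i11 (sll+mul) dual

CYCLES = 8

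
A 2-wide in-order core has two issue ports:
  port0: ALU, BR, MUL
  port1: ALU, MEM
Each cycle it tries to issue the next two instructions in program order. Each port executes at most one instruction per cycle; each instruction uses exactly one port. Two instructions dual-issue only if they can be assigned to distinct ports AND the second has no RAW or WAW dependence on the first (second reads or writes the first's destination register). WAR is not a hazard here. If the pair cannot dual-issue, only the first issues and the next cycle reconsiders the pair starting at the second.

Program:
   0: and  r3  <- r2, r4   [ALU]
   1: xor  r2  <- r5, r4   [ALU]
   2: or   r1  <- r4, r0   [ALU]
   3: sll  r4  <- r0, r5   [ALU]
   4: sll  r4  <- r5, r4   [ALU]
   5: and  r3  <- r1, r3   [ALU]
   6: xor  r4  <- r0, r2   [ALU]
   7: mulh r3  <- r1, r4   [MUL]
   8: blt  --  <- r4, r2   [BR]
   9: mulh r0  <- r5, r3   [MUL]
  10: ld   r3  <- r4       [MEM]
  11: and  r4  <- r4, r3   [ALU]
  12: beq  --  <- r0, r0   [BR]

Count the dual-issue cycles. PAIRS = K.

PAIRS = 5

c0: i0+i1 and+xor  dual
c1: i2+i3 or+sll  dual
c2: i4+i5 sll+and  dual
c3: i6 xor  RAW r4
c4: i7 mulh  no-port MUL/BR
c5: i8 blt  no-port BR/MUL
c6: i9+i10 mulh+ld  dual
c7: i11+i12 and+beq  dual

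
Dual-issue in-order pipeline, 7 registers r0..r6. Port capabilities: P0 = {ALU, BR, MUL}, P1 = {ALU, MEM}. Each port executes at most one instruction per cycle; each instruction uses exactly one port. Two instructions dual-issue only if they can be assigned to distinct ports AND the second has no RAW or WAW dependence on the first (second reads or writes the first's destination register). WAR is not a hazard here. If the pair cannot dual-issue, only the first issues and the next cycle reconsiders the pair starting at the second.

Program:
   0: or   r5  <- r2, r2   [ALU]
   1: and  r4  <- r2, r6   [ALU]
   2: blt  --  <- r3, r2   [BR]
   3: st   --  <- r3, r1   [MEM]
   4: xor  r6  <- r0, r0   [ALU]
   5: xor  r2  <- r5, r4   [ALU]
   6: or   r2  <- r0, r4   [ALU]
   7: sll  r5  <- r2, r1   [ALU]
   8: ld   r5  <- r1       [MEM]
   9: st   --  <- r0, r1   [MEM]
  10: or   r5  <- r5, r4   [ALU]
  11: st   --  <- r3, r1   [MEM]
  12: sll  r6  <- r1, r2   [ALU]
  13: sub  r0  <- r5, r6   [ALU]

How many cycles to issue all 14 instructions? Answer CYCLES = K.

CYCLES = 9

c0: i0/i1 or.ALU/and.ALU  pair
c1: i2/i3 blt.BR/st.MEM  pair
c2: i4/i5 xor.ALU/xor.ALU  pair
c3: i6 or.ALU  RAW r2
c4: i7 sll.ALU  WAW r5
c5: i8 ld.MEM  no-port MEM/MEM
c6: i9/i10 st.MEM/or.ALU  pair
c7: i11/i12 st.MEM/sll.ALU  pair
c8: i13 sub.ALU  tail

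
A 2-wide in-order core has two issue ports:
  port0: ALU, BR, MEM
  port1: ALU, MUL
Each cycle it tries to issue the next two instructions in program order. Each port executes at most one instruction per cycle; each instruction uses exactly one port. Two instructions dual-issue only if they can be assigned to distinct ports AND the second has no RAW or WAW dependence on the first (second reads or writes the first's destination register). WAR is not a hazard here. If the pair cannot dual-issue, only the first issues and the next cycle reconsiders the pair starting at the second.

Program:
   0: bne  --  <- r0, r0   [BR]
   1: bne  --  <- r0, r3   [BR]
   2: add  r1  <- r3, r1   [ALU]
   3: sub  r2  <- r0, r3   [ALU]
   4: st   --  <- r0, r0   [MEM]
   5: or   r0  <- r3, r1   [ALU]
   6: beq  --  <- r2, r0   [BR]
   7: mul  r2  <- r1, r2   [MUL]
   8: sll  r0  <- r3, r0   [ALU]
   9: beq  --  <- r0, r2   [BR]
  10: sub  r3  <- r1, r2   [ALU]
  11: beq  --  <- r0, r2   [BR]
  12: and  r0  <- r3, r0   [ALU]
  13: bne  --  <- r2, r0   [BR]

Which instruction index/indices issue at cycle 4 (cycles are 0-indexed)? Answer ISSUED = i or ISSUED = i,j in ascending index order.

ISSUED = 6,7

t=0 i0:bne ; no-port BR/BR
t=1 i1&i2:bne/add ; dual
t=2 i3&i4:sub/st ; dual
t=3 i5:or ; RAW r0
t=4 i6&i7:beq/mul ; dual
t=5 i8:sll ; RAW r0
t=6 i9&i10:beq/sub ; dual
t=7 i11&i12:beq/and ; dual
t=8 i13:bne ; tail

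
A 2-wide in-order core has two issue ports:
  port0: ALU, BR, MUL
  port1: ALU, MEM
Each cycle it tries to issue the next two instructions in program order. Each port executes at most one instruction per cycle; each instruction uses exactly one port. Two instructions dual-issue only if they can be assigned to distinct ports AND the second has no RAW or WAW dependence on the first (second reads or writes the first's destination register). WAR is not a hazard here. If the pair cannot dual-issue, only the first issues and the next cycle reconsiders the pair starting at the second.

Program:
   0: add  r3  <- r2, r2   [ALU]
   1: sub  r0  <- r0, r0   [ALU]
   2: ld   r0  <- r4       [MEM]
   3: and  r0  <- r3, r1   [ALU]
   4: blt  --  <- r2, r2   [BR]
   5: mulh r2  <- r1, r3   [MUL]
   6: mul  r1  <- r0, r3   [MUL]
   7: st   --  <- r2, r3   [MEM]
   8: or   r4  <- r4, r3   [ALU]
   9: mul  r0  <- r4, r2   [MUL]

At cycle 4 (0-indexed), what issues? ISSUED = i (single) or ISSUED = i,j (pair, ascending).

t=0 i0&i1:add.ALU sub.ALU ; dual
t=1 i2:ld.MEM ; WAW r0
t=2 i3&i4:and.ALU blt.BR ; dual
t=3 i5:mulh.MUL ; no-port MUL/MUL
t=4 i6&i7:mul.MUL st.MEM ; dual
t=5 i8:or.ALU ; RAW r4
t=6 i9:mul.MUL ; tail

ISSUED = 6,7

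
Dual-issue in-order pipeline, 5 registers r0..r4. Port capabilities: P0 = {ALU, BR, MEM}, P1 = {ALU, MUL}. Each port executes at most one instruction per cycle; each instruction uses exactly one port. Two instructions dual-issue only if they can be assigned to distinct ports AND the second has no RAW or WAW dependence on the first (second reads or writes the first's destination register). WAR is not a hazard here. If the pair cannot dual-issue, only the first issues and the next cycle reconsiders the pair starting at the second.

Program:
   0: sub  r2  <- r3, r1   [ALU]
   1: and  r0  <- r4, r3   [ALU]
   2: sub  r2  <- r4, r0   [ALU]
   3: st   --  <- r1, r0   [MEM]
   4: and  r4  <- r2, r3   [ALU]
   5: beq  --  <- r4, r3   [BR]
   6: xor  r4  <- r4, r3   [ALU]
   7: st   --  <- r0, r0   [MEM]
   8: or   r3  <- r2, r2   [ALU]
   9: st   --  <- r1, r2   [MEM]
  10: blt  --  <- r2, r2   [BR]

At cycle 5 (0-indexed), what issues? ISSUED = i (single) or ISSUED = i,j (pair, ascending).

c0: i0,i1 sub and  pair
c1: i2,i3 sub st  pair
c2: i4 and  RAW r4
c3: i5,i6 beq xor  pair
c4: i7,i8 st or  pair
c5: i9 st  no-port MEM/BR
c6: i10 blt  tail

ISSUED = 9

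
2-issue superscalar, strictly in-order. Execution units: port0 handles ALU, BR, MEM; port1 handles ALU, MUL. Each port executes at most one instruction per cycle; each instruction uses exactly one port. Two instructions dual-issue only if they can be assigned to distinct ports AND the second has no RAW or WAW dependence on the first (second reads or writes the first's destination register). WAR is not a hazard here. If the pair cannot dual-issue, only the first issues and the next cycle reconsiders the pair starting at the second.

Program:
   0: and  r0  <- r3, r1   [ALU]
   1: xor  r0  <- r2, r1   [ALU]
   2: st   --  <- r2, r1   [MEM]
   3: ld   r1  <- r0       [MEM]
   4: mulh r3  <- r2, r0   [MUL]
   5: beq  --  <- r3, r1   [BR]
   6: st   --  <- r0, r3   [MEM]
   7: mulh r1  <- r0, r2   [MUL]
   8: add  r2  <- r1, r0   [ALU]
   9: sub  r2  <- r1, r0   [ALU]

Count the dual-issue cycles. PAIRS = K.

  cy0 -> i0 (and) WAW r0
  cy1 -> i1,i2 (xor st) 2-wide
  cy2 -> i3,i4 (ld mulh) 2-wide
  cy3 -> i5 (beq) no-port BR/MEM
  cy4 -> i6,i7 (st mulh) 2-wide
  cy5 -> i8 (add) WAW r2
  cy6 -> i9 (sub) tail

PAIRS = 3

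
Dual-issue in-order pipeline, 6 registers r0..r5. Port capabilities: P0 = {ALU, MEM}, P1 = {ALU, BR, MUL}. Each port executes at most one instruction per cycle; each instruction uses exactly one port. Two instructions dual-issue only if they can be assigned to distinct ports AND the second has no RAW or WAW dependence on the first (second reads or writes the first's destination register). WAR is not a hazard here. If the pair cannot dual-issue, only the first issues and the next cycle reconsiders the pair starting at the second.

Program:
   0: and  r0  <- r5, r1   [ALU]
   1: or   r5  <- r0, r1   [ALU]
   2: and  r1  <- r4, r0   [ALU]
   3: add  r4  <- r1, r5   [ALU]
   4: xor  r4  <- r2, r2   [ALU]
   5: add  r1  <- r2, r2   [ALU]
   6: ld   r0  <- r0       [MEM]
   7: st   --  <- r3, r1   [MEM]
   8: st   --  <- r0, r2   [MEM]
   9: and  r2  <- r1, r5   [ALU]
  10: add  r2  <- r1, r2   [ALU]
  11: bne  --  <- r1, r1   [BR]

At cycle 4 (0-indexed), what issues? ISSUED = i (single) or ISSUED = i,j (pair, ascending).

ISSUED = 6

c0: i0 and.ALU  RAW r0
c1: i1,i2 or.ALU;and.ALU  pair
c2: i3 add.ALU  WAW r4
c3: i4,i5 xor.ALU;add.ALU  pair
c4: i6 ld.MEM  no-port MEM/MEM
c5: i7 st.MEM  no-port MEM/MEM
c6: i8,i9 st.MEM;and.ALU  pair
c7: i10,i11 add.ALU;bne.BR  pair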